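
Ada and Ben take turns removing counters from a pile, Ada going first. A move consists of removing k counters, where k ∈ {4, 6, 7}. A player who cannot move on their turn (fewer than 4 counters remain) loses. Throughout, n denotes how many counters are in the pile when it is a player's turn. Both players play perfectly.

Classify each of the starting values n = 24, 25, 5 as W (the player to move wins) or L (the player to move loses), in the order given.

24: L, 25: L, 5: W

Positions with no move are L. A position that does have a move is losing for the player to move precisely when every available move leads to a winning position for the opponent. Fill in the labels:
n=0: no move → L
n=1: no move → L
n=2: no move → L
n=3: no move → L
n=4: W (go to 0, an L position)
n=5: W (go to 1, an L position)
n=6: W (go to 2, an L position)
n=7: W (go to 3, an L position)
n=8: W (go to 2, an L position)
n=9: W (go to 3, an L position)
n=10: W (go to 3, an L position)
n=11: L (options 7(W), 5(W), 4(W) are all W)
n=12: L (options 8(W), 6(W), 5(W) are all W)
n=13: L (options 9(W), 7(W), 6(W) are all W)
n=14: L (options 10(W), 8(W), 7(W) are all W)
n=15: W (go to 11, an L position)
n=16: W (go to 12, an L position)
n=17: W (go to 13, an L position)
n=18: W (go to 14, an L position)
n=19: W (go to 13, an L position)
n=20: W (go to 14, an L position)
n=21: W (go to 14, an L position)
n=22: L (options 18(W), 16(W), 15(W) are all W)
n=23: L (options 19(W), 17(W), 16(W) are all W)
n=24: L (options 20(W), 18(W), 17(W) are all W)
n=25: L (options 21(W), 19(W), 18(W) are all W)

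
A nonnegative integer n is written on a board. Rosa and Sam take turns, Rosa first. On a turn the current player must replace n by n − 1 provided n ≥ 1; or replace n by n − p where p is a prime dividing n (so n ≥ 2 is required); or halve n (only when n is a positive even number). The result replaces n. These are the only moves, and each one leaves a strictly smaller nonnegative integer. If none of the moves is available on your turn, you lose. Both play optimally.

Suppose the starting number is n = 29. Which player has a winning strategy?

Classify positions by backward induction: terminal positions (no move available) are L. From any other position, the mover wins iff some move reaches an L.
n=0: no move → L
n=1: →0(L), so W
n=2: →0(L), so W
n=3: →0(L), so W
n=4: →2(W), 3(W) — all W, so L
n=5: →0(L), so W
n=6: →4(L), so W
n=7: →0(L), so W
n=8: →4(L), so W
n=9: →6(W), 8(W) — all W, so L
n=10: →9(L), so W
n=11: →0(L), so W
n=12: →9(L), so W
n=13: →0(L), so W
n=14: →7(W), 12(W), 13(W) — all W, so L
n=15: →14(L), so W
n=16: →14(L), so W
n=17: →0(L), so W
n=18: →9(L), so W
n=19: →0(L), so W
n=20: →10(W), 15(W), 18(W), 19(W) — all W, so L
n=21: →14(L), so W
n=22: →20(L), so W
n=23: →0(L), so W
n=24: →12(W), 21(W), 22(W), 23(W) — all W, so L
n=25: →20(L), so W
n=26: →24(L), so W
n=27: →24(L), so W
n=28: →14(L), so W
n=29: →0(L), so W
From 29 Rosa can move to 0, reaching an L position.

Rosa wins.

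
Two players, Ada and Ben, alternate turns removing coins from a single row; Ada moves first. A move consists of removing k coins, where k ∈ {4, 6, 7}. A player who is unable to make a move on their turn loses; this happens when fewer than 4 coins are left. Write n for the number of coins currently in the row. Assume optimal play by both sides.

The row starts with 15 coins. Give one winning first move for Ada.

Remove 4, leaving 11.

Build the W/L table. Terminal = L. A non-terminal position is W if it has a move to some L; otherwise it is L.
n=0: no move → L
n=1: no move → L
n=2: no move → L
n=3: no move → L
n=4: reaches L-position 0 → W
n=5: reaches L-position 1 → W
n=6: reaches L-position 2 → W
n=7: reaches L-position 3 → W
n=8: reaches L-position 2 → W
n=9: reaches L-position 3 → W
n=10: reaches L-position 3 → W
n=11: only reaches 7(W), 5(W), 4(W), all W → L
n=12: only reaches 8(W), 6(W), 5(W), all W → L
n=13: only reaches 9(W), 7(W), 6(W), all W → L
n=14: only reaches 10(W), 8(W), 7(W), all W → L
n=15: reaches L-position 11 → W
From 15, the L positions reachable in one move are: 11.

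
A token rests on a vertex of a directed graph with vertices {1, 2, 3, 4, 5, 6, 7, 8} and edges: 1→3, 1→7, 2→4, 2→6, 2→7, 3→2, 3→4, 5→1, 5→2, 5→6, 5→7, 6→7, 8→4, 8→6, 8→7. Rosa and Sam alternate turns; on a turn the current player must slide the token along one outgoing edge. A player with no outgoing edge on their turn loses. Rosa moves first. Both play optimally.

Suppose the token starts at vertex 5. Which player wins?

Positions with no move are L. A position that does have a move is losing for the player to move precisely when every available move leads to a winning position for the opponent. Fill in the labels:
Every edge goes from a vertex to one that appears earlier in the order 4, 7, 6, 2, 3, 1, 8, 5, so processing vertices in that order labels each vertex after all of its successors.
4: no outgoing edge → L
7: no outgoing edge → L
6: W (go to 7, an L position)
2: W (go to 7, an L position)
3: W (go to 4, an L position)
1: W (go to 7, an L position)
8: W (go to 7, an L position)
5: W (go to 7, an L position)
The starting position 5 is W: Rosa should move to 7, handing over an L position.

Rosa wins.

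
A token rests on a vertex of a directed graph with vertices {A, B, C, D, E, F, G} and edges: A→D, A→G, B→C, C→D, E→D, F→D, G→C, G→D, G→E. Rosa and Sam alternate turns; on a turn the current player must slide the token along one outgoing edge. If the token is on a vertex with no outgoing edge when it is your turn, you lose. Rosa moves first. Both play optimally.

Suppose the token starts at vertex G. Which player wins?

Classify positions by backward induction: terminal positions (no move available) are L. From any other position, the mover wins iff some move reaches an L.
Every edge goes from a vertex to one that appears earlier in the order D, C, E, G, B, A, F, so processing vertices in that order labels each vertex after all of its successors.
D: no outgoing edge → L
C: →D(L), so W
E: →D(L), so W
G: →D(L), so W
B: →C(W) only, which is W, so L
A: →D(L), so W
F: →D(L), so W
The starting position G is W: Rosa should move to D, handing over an L position.

Rosa wins.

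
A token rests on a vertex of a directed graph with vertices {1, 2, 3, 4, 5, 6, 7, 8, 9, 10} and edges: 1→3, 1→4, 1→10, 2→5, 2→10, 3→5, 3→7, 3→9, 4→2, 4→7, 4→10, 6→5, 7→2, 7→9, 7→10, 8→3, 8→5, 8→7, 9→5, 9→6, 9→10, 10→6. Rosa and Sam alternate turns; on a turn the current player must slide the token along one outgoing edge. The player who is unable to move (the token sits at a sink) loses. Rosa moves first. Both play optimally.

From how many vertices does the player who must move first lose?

2

Use the standard recursion: the mover loses at a terminal position; elsewhere, the mover wins exactly when some move hands the opponent an L position.
Every edge goes from a vertex to one that appears earlier in the order 5, 6, 10, 9, 2, 7, 3, 4, 8, 1, so processing vertices in that order labels each vertex after all of its successors.
5: no outgoing edge → L
6: can move to 5, which is L ⇒ W
10: the only move is to 6(W), a W ⇒ L
9: can move to 10, which is L ⇒ W
2: can move to 10, which is L ⇒ W
7: can move to 10, which is L ⇒ W
3: can move to 5, which is L ⇒ W
4: can move to 10, which is L ⇒ W
8: can move to 5, which is L ⇒ W
1: can move to 10, which is L ⇒ W
The L vertices are 5, 10; that is 2 in all.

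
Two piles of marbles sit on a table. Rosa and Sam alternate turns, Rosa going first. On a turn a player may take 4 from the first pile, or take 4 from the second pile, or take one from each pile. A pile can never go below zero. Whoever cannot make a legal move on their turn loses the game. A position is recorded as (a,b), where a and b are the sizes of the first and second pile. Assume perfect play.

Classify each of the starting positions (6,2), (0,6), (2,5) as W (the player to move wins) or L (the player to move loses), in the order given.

Label each position W (a win for the player to move) or L (a loss). A position with no legal move is L; any other position is W exactly when some move reaches an L, and L when every move reaches a W.
No move ever increases a pile, so every position that can arise here has a ≤ 6 and b ≤ 6; it is enough to label the cells with 0 ≤ a ≤ 6 and 0 ≤ b ≤ 6.
Every move lowers a or b (never raises either), so fill the grid row by row in increasing a, and left to right within a row: each cell's successors are then already labelled.
      b=0  b=1  b=2  b=3  b=4  b=5  b=6
a=0:    L    L    L    L    W    W    W
a=1:    L    W    W    W    W    L    L
a=2:    L    W    L    L    W    L    W
a=3:    L    W    L    W    W    L    W
a=4:    W    W    W    W    L    L    W
a=5:    W    L    L    L    L    W    W
a=6:    W    L    W    W    W    W    L
Cells with no legal move (terminal, hence L): (0,0), (0,1), (0,2), (0,3), (1,0), (2,0), (3,0).
The remaining L cells, each justified by listing all of its moves:
(1,5): moves to (1,1)(W), (0,4)(W); every one is W ⇒ L
(1,6): moves to (1,2)(W), (0,5)(W); every one is W ⇒ L
(2,2): the only move is to (1,1)(W), a W ⇒ L
(2,3): the only move is to (1,2)(W), a W ⇒ L
(2,5): moves to (2,1)(W), (1,4)(W); every one is W ⇒ L
(3,2): the only move is to (2,1)(W), a W ⇒ L
(3,5): moves to (3,1)(W), (2,4)(W); every one is W ⇒ L
(4,4): moves to (0,4)(W), (4,0)(W), (3,3)(W); every one is W ⇒ L
(4,5): moves to (0,5)(W), (4,1)(W), (3,4)(W); every one is W ⇒ L
(5,1): moves to (1,1)(W), (4,0)(W); every one is W ⇒ L
(5,2): moves to (1,2)(W), (4,1)(W); every one is W ⇒ L
(5,3): moves to (1,3)(W), (4,2)(W); every one is W ⇒ L
(5,4): moves to (1,4)(W), (5,0)(W), (4,3)(W); every one is W ⇒ L
(6,1): moves to (2,1)(W), (5,0)(W); every one is W ⇒ L
(6,6): moves to (2,6)(W), (6,2)(W), (5,5)(W); every one is W ⇒ L
Every other cell has at least one move into one of the L cells above, so it is W.
(6,2): the move to (2,2) reaches an L cell, so W
(0,6): the move to (0,2) reaches an L cell, so W
(2,5): one of the L cells justified above, so L

(6,2): W, (0,6): W, (2,5): L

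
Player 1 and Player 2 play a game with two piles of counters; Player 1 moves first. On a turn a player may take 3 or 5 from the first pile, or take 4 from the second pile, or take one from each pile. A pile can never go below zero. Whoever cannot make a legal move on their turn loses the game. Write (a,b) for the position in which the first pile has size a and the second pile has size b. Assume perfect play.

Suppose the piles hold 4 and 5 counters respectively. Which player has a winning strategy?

Positions with no move are L. A position that does have a move is losing for the player to move precisely when every available move leads to a winning position for the opponent. Fill in the labels:
No move ever increases a pile, so every position that can arise here has a ≤ 4 and b ≤ 5; it is enough to label the cells with 0 ≤ a ≤ 4 and 0 ≤ b ≤ 5.
Every move lowers a or b (never raises either), so fill the grid row by row in increasing a, and left to right within a row: each cell's successors are then already labelled.
      b=0  b=1  b=2  b=3  b=4  b=5
a=0:    L    L    L    L    W    W
a=1:    L    W    W    W    W    L
a=2:    L    W    L    L    W    L
a=3:    W    W    W    W    W    L
a=4:    W    L    L    L    L    W
Cells with no legal move (terminal, hence L): (0,0), (0,1), (0,2), (0,3), (1,0), (2,0).
The remaining L cells, each justified by listing all of its moves:
(1,5): moves to (1,1)(W), (0,4)(W); every one is W ⇒ L
(2,2): the only move is to (1,1)(W), a W ⇒ L
(2,3): the only move is to (1,2)(W), a W ⇒ L
(2,5): moves to (2,1)(W), (1,4)(W); every one is W ⇒ L
(3,5): moves to (0,5)(W), (3,1)(W), (2,4)(W); every one is W ⇒ L
(4,1): moves to (1,1)(W), (3,0)(W); every one is W ⇒ L
(4,2): moves to (1,2)(W), (3,1)(W); every one is W ⇒ L
(4,3): moves to (1,3)(W), (3,2)(W); every one is W ⇒ L
(4,4): moves to (1,4)(W), (4,0)(W), (3,3)(W); every one is W ⇒ L
Every other cell has at least one move into one of the L cells above, so it is W.
The starting position (4,5) is W: Player 1 should move to (1,5), handing over an L position.

Player 1 wins.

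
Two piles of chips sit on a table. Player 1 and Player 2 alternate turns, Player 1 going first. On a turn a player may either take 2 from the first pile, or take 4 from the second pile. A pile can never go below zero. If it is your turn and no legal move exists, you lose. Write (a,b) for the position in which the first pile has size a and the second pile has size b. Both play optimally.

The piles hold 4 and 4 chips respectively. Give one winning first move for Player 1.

Work bottom-up. With no move the player to move loses. Otherwise the position is W if at least one move leads to an L position for the opponent, and L if every move leads to a W.
No move ever increases a pile, so every position that can arise here has a ≤ 4 and b ≤ 4; it is enough to label the cells with 0 ≤ a ≤ 4 and 0 ≤ b ≤ 4.
Every move lowers a or b (never raises either), so fill the grid row by row in increasing a, and left to right within a row: each cell's successors are then already labelled.
      b=0  b=1  b=2  b=3  b=4
a=0:    L    L    L    L    W
a=1:    L    L    L    L    W
a=2:    W    W    W    W    L
a=3:    W    W    W    W    L
a=4:    L    L    L    L    W
Cells with no legal move (terminal, hence L): (0,0), (0,1), (0,2), (0,3), (1,0), (1,1), (1,2), (1,3).
The remaining L cells, each justified by listing all of its moves:
(2,4): L (options (0,4)(W), (2,0)(W) are all W)
(3,4): L (options (1,4)(W), (3,0)(W) are all W)
(4,0): L (sole option (2,0)(W) is W)
(4,1): L (sole option (2,1)(W) is W)
(4,2): L (sole option (2,2)(W) is W)
(4,3): L (sole option (2,3)(W) is W)
Every other cell has at least one move into one of the L cells above, so it is W.
From (4,4), the L positions reachable in one move are: (2,4), (4,0). Any move reaching one of these is winning.

Move to (2,4).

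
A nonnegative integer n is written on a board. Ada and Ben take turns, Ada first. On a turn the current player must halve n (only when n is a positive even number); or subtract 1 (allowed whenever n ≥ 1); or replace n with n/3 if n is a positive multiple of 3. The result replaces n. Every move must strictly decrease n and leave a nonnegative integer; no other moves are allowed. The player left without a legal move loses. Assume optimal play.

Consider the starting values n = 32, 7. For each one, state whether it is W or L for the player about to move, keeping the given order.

Classify positions by backward induction: terminal positions (no move available) are L. From any other position, the mover wins iff some move reaches an L.
n=0: no move → L
n=1: reaches L-position 0 → W
n=2: only reaches 1(W), which is W → L
n=3: reaches L-position 2 → W
n=4: reaches L-position 2 → W
n=5: only reaches 4(W), which is W → L
n=6: reaches L-position 2 → W
n=7: only reaches 6(W), which is W → L
n=8: reaches L-position 7 → W
n=9: only reaches 3(W), 8(W), all W → L
n=10: reaches L-position 5 → W
n=11: only reaches 10(W), which is W → L
n=12: reaches L-position 11 → W
n=13: only reaches 12(W), which is W → L
n=14: reaches L-position 7 → W
n=15: reaches L-position 5 → W
n=16: only reaches 8(W), 15(W), all W → L
n=17: reaches L-position 16 → W
n=18: reaches L-position 9 → W
n=19: only reaches 18(W), which is W → L
n=20: reaches L-position 19 → W
n=21: reaches L-position 7 → W
n=22: reaches L-position 11 → W
n=23: only reaches 22(W), which is W → L
n=24: reaches L-position 23 → W
n=25: only reaches 24(W), which is W → L
n=26: reaches L-position 13 → W
n=27: reaches L-position 9 → W
n=28: only reaches 14(W), 27(W), all W → L
n=29: reaches L-position 28 → W
n=30: only reaches 10(W), 15(W), 29(W), all W → L
n=31: reaches L-position 30 → W
n=32: reaches L-position 16 → W

32: W, 7: L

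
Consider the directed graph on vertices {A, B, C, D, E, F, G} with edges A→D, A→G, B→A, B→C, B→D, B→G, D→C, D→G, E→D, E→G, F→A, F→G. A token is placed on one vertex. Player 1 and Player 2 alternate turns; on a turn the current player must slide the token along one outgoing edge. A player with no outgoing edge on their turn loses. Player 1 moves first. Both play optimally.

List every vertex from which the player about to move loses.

C, G

Work bottom-up. With no move the player to move loses. Otherwise the position is W if at least one move leads to an L position for the opponent, and L if every move leads to a W.
Every edge goes from a vertex to one that appears earlier in the order C, G, D, A, F, B, E, so processing vertices in that order labels each vertex after all of its successors.
C: no outgoing edge → L
G: no outgoing edge → L
D: W (go to G, an L position)
A: W (go to G, an L position)
F: W (go to G, an L position)
B: W (go to G, an L position)
E: W (go to G, an L position)
Reading off the rows marked L gives the requested list; there are 2 such vertices.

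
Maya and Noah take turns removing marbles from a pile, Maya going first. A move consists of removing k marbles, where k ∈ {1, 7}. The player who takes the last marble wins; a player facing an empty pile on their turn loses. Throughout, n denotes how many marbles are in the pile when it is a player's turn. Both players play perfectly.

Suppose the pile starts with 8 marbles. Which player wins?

Positions with no move are L. A position that does have a move is losing for the player to move precisely when every available move leads to a winning position for the opponent. Fill in the labels:
n=0: no move → L
n=1: →0(L), so W
n=2: →1(W) only, which is W, so L
n=3: →2(L), so W
n=4: →3(W) only, which is W, so L
n=5: →4(L), so W
n=6: →5(W) only, which is W, so L
n=7: →6(L), so W
n=8: →7(W), 1(W) — all W, so L
The starting position 8 is L: whatever Maya does, the opponent receives a W position.

Noah wins.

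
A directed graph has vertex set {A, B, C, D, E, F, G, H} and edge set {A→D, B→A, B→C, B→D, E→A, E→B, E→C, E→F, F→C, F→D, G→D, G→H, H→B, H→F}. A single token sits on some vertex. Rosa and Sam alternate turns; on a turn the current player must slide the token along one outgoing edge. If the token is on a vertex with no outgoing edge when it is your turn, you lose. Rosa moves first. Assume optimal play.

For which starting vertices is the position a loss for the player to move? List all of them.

Classify positions by backward induction: terminal positions (no move available) are L. From any other position, the mover wins iff some move reaches an L.
Every edge goes from a vertex to one that appears earlier in the order C, D, A, B, F, E, H, G, so processing vertices in that order labels each vertex after all of its successors.
C: no outgoing edge → L
D: no outgoing edge → L
A: reaches L-position D → W
B: reaches L-position D → W
F: reaches L-position D → W
E: reaches L-position C → W
H: only reaches F(W), B(W), all W → L
G: reaches L-position H → W
The losing starting vertices are exactly the entries labelled L in this table (3 of them).

C, D, H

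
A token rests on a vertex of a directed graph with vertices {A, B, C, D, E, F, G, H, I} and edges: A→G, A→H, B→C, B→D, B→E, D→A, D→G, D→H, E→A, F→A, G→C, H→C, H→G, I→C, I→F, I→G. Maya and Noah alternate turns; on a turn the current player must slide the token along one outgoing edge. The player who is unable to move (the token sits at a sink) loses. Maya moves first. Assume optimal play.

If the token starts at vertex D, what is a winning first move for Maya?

Label each position W (a win for the player to move) or L (a loss). A position with no legal move is L; any other position is W exactly when some move reaches an L, and L when every move reaches a W.
Every edge goes from a vertex to one that appears earlier in the order C, G, H, A, F, D, I, E, B, so processing vertices in that order labels each vertex after all of its successors.
C: no outgoing edge → L
G: →C(L), so W
H: →C(L), so W
A: →H(W), G(W) — all W, so L
F: →A(L), so W
D: →A(L), so W
I: →C(L), so W
E: →A(L), so W
B: →C(L), so W
From D, the L positions reachable in one move are: A.

Move to A.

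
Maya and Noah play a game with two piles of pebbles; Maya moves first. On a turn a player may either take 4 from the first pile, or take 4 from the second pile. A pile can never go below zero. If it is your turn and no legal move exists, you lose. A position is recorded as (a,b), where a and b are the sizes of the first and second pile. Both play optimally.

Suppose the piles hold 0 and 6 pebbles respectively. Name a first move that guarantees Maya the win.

Label each position W (a win for the player to move) or L (a loss). A position with no legal move is L; any other position is W exactly when some move reaches an L, and L when every move reaches a W.
No move ever increases a pile, so every position that can arise here has a ≤ 0 and b ≤ 6; it is enough to label the cells with 0 ≤ a ≤ 0 and 0 ≤ b ≤ 6.
Every move lowers a or b (never raises either), so fill the grid row by row in increasing a, and left to right within a row: each cell's successors are then already labelled.
      b=0  b=1  b=2  b=3  b=4  b=5  b=6
a=0:    L    L    L    L    W    W    W
Cells with no legal move (terminal, hence L): (0,0), (0,1), (0,2), (0,3).
Every other cell has at least one move into one of the L cells above, so it is W.
From (0,6), the L positions reachable in one move are: (0,2).

Move to (0,2).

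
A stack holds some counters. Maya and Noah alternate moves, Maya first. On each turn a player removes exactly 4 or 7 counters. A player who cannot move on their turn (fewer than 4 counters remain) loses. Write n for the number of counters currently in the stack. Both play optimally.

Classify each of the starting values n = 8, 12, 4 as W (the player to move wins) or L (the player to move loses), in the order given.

8: W, 12: L, 4: W

Positions with no move are L. A position that does have a move is losing for the player to move precisely when every available move leads to a winning position for the opponent. Fill in the labels:
n=0: no move → L
n=1: no move → L
n=2: no move → L
n=3: no move → L
n=4: can move to 0, which is L ⇒ W
n=5: can move to 1, which is L ⇒ W
n=6: can move to 2, which is L ⇒ W
n=7: can move to 3, which is L ⇒ W
n=8: can move to 1, which is L ⇒ W
n=9: can move to 2, which is L ⇒ W
n=10: can move to 3, which is L ⇒ W
n=11: moves to 7(W), 4(W); every one is W ⇒ L
n=12: moves to 8(W), 5(W); every one is W ⇒ L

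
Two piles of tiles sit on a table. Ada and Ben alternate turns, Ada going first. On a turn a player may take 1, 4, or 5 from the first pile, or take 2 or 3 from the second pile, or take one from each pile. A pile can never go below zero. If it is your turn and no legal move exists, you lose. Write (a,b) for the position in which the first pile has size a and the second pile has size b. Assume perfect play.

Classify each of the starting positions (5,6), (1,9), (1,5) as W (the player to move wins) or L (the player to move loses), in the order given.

Work bottom-up. With no move the player to move loses. Otherwise the position is W if at least one move leads to an L position for the opponent, and L if every move leads to a W.
No move ever increases a pile, so every position that can arise here has a ≤ 5 and b ≤ 9; it is enough to label the cells with 0 ≤ a ≤ 5 and 0 ≤ b ≤ 9.
Every move lowers a or b (never raises either), so fill the grid row by row in increasing a, and left to right within a row: each cell's successors are then already labelled.
      b=0  b=1  b=2  b=3  b=4  b=5  b=6  b=7  b=8  b=9
a=0:    L    L    W    W    W    L    L    W    W    W
a=1:    W    W    W    L    L    W    W    W    L    L
a=2:    L    L    W    W    W    W    L    L    W    W
a=3:    W    W    W    L    L    W    W    W    W    L
a=4:    W    W    L    W    W    W    W    L    L    W
a=5:    W    W    W    W    W    W    W    W    W    W
Cells with no legal move (terminal, hence L): (0,0), (0,1).
The remaining L cells, each justified by listing all of its moves:
(0,5): L (options (0,3)(W), (0,2)(W) are all W)
(0,6): L (options (0,4)(W), (0,3)(W) are all W)
(1,3): L (options (0,3)(W), (1,1)(W), (1,0)(W), (0,2)(W) are all W)
(1,4): L (options (0,4)(W), (1,2)(W), (1,1)(W), (0,3)(W) are all W)
(1,8): L (options (0,8)(W), (1,6)(W), (1,5)(W), (0,7)(W) are all W)
(1,9): L (options (0,9)(W), (1,7)(W), (1,6)(W), (0,8)(W) are all W)
(2,0): L (sole option (1,0)(W) is W)
(2,1): L (options (1,1)(W), (1,0)(W) are all W)
(2,6): L (options (1,6)(W), (2,4)(W), (2,3)(W), (1,5)(W) are all W)
(2,7): L (options (1,7)(W), (2,5)(W), (2,4)(W), (1,6)(W) are all W)
(3,3): L (options (2,3)(W), (3,1)(W), (3,0)(W), (2,2)(W) are all W)
(3,4): L (options (2,4)(W), (3,2)(W), (3,1)(W), (2,3)(W) are all W)
(3,9): L (options (2,9)(W), (3,7)(W), (3,6)(W), (2,8)(W) are all W)
(4,2): L (options (3,2)(W), (0,2)(W), (4,0)(W), (3,1)(W) are all W)
(4,7): L (options (3,7)(W), (0,7)(W), (4,5)(W), (4,4)(W), (3,6)(W) are all W)
(4,8): L (options (3,8)(W), (0,8)(W), (4,6)(W), (4,5)(W), (3,7)(W) are all W)
Every other cell has at least one move into one of the L cells above, so it is W.
(5,6): the move to (0,6) reaches an L cell, so W
(1,9): one of the L cells justified above, so L
(1,5): the move to (0,5) reaches an L cell, so W

(5,6): W, (1,9): L, (1,5): W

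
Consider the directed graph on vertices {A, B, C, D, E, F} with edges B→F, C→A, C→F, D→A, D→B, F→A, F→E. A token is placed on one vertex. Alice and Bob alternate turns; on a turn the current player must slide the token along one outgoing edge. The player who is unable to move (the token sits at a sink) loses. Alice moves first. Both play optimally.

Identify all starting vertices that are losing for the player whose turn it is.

A, B, E

Label each position W (a win for the player to move) or L (a loss). A position with no legal move is L; any other position is W exactly when some move reaches an L, and L when every move reaches a W.
Every edge goes from a vertex to one that appears earlier in the order A, E, F, B, D, C, so processing vertices in that order labels each vertex after all of its successors.
A: no outgoing edge → L
E: no outgoing edge → L
F: →E(L), so W
B: →F(W) only, which is W, so L
D: →B(L), so W
C: →A(L), so W
The losing starting vertices are exactly the entries labelled L in this table (3 of them).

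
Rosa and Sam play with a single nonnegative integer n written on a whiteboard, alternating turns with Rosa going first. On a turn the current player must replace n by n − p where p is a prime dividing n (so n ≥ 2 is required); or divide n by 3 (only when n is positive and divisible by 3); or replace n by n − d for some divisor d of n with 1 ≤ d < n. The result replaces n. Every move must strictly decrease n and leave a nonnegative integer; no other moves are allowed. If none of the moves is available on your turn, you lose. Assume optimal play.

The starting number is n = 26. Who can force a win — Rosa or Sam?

Sam wins.

Classify positions by backward induction: terminal positions (no move available) are L. From any other position, the mover wins iff some move reaches an L.
n=0: no move → L
n=1: no move → L
n=2: W (go to 0, an L position)
n=3: W (go to 0, an L position)
n=4: L (options 2(W), 3(W) are all W)
n=5: W (go to 0, an L position)
n=6: W (go to 4, an L position)
n=7: W (go to 0, an L position)
n=8: W (go to 4, an L position)
n=9: L (options 3(W), 6(W), 8(W) are all W)
n=10: W (go to 9, an L position)
n=11: W (go to 0, an L position)
n=12: W (go to 4, an L position)
n=13: W (go to 0, an L position)
n=14: L (options 7(W), 12(W), 13(W) are all W)
n=15: W (go to 14, an L position)
n=16: W (go to 14, an L position)
n=17: W (go to 0, an L position)
n=18: W (go to 9, an L position)
n=19: W (go to 0, an L position)
n=20: L (options 10(W), 15(W), 16(W), 18(W), 19(W) are all W)
n=21: W (go to 14, an L position)
n=22: W (go to 20, an L position)
n=23: W (go to 0, an L position)
n=24: W (go to 20, an L position)
n=25: W (go to 20, an L position)
n=26: L (options 13(W), 24(W), 25(W) are all W)
The starting position 26 is L: whatever Rosa does, the opponent receives a W position.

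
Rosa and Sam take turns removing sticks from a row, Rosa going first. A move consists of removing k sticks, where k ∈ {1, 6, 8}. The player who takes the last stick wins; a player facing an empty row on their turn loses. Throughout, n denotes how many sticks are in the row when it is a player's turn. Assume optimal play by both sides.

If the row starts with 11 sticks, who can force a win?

Use the standard recursion: the mover loses at a terminal position; elsewhere, the mover wins exactly when some move hands the opponent an L position.
n=0: no move → L
n=1: can move to 0, which is L ⇒ W
n=2: the only move is to 1(W), a W ⇒ L
n=3: can move to 2, which is L ⇒ W
n=4: the only move is to 3(W), a W ⇒ L
n=5: can move to 4, which is L ⇒ W
n=6: can move to 0, which is L ⇒ W
n=7: moves to 6(W), 1(W); every one is W ⇒ L
n=8: can move to 7, which is L ⇒ W
n=9: moves to 8(W), 3(W), 1(W); every one is W ⇒ L
n=10: can move to 9, which is L ⇒ W
n=11: moves to 10(W), 5(W), 3(W); every one is W ⇒ L
Every move from 11 reaches a W position, so the mover loses.

Sam wins.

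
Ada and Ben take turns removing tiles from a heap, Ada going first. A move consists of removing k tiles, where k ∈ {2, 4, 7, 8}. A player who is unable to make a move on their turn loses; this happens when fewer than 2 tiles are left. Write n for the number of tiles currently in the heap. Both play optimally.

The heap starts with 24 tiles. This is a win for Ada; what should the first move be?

Compute win/loss labels from the base case upward. A position with no move is L. Any other position is W if it can reach an L in one move, else L.
n=0: no move → L
n=1: no move → L
n=2: can move to 0, which is L ⇒ W
n=3: can move to 1, which is L ⇒ W
n=4: can move to 0, which is L ⇒ W
n=5: can move to 1, which is L ⇒ W
n=6: moves to 4(W), 2(W); every one is W ⇒ L
n=7: can move to 0, which is L ⇒ W
n=8: can move to 6, which is L ⇒ W
n=9: can move to 1, which is L ⇒ W
n=10: can move to 6, which is L ⇒ W
n=11: moves to 9(W), 7(W), 4(W), 3(W); every one is W ⇒ L
n=12: moves to 10(W), 8(W), 5(W), 4(W); every one is W ⇒ L
n=13: can move to 11, which is L ⇒ W
n=14: can move to 12, which is L ⇒ W
n=15: can move to 11, which is L ⇒ W
n=16: can move to 12, which is L ⇒ W
n=17: moves to 15(W), 13(W), 10(W), 9(W); every one is W ⇒ L
n=18: can move to 11, which is L ⇒ W
n=19: can move to 17, which is L ⇒ W
n=20: can move to 12, which is L ⇒ W
n=21: can move to 17, which is L ⇒ W
n=22: moves to 20(W), 18(W), 15(W), 14(W); every one is W ⇒ L
n=23: moves to 21(W), 19(W), 16(W), 15(W); every one is W ⇒ L
n=24: can move to 22, which is L ⇒ W
From 24, the L positions reachable in one move are: 22, 17. Any move reaching one of these is winning.

Remove 2, leaving 22.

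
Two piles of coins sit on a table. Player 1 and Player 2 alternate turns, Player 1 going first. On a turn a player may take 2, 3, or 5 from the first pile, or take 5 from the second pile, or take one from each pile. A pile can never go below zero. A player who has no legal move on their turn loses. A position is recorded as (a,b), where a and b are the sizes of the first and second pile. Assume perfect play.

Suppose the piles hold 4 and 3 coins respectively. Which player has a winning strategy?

Player 2 wins.

Positions with no move are L. A position that does have a move is losing for the player to move precisely when every available move leads to a winning position for the opponent. Fill in the labels:
No move ever increases a pile, so every position that can arise here has a ≤ 4 and b ≤ 3; it is enough to label the cells with 0 ≤ a ≤ 4 and 0 ≤ b ≤ 3.
Every move lowers a or b (never raises either), so fill the grid row by row in increasing a, and left to right within a row: each cell's successors are then already labelled.
      b=0  b=1  b=2  b=3
a=0:    L    L    L    L
a=1:    L    W    W    W
a=2:    W    W    W    W
a=3:    W    W    W    W
a=4:    W    L    L    L
Cells with no legal move (terminal, hence L): (0,0), (0,1), (0,2), (0,3), (1,0).
The remaining L cells, each justified by listing all of its moves:
(4,1): →(2,1)(W), (1,1)(W), (3,0)(W) — all W, so L
(4,2): →(2,2)(W), (1,2)(W), (3,1)(W) — all W, so L
(4,3): →(2,3)(W), (1,3)(W), (3,2)(W) — all W, so L
Every other cell has at least one move into one of the L cells above, so it is W.
The starting position (4,3) is L: whatever Player 1 does, the opponent receives a W position.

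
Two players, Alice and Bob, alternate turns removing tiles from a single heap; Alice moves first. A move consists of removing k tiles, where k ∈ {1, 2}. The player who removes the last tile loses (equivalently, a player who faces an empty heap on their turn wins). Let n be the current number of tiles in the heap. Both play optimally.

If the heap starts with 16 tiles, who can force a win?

Bob wins.

Use the standard recursion: the mover wins at a terminal position; elsewhere, the mover wins exactly when some move hands the opponent an L position.
n=0: no move; the opponent has just taken the last tile and therefore loses → W
n=1: →0(W) only, which is W, so L
n=2: →1(L), so W
n=3: →1(L), so W
n=4: →3(W), 2(W) — all W, so L
n=5: →4(L), so W
n=6: →4(L), so W
n=7: →6(W), 5(W) — all W, so L
n=8: →7(L), so W
n=9: →7(L), so W
n=10: →9(W), 8(W) — all W, so L
n=11: →10(L), so W
n=12: →10(L), so W
n=13: →12(W), 11(W) — all W, so L
n=14: →13(L), so W
n=15: →13(L), so W
n=16: →15(W), 14(W) — all W, so L
The starting position 16 is L: whatever Alice does, the opponent receives a W position.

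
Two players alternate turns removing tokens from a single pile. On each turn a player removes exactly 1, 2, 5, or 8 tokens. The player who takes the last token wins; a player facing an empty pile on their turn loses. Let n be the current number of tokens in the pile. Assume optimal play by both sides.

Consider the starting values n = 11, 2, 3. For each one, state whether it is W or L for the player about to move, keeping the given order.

Label each position W (a win for the player to move) or L (a loss). A position with no legal move is L; any other position is W exactly when some move reaches an L, and L when every move reaches a W.
n=0: no move → L
n=1: reaches L-position 0 → W
n=2: reaches L-position 0 → W
n=3: only reaches 2(W), 1(W), all W → L
n=4: reaches L-position 3 → W
n=5: reaches L-position 3 → W
n=6: only reaches 5(W), 4(W), 1(W), all W → L
n=7: reaches L-position 6 → W
n=8: reaches L-position 6 → W
n=9: only reaches 8(W), 7(W), 4(W), 1(W), all W → L
n=10: reaches L-position 9 → W
n=11: reaches L-position 9 → W

11: W, 2: W, 3: L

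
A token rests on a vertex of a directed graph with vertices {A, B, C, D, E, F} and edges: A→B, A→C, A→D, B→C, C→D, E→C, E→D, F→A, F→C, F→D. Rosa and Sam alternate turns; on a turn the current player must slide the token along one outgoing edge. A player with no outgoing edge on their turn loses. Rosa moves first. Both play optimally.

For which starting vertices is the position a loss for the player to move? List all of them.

Positions with no move are L. A position that does have a move is losing for the player to move precisely when every available move leads to a winning position for the opponent. Fill in the labels:
Every edge goes from a vertex to one that appears earlier in the order D, C, B, A, F, E, so processing vertices in that order labels each vertex after all of its successors.
D: no outgoing edge → L
C: W (go to D, an L position)
B: L (sole option C(W) is W)
A: W (go to B, an L position)
F: W (go to D, an L position)
E: W (go to D, an L position)
The losing starting vertices are exactly the entries labelled L in this table (2 of them).

B, D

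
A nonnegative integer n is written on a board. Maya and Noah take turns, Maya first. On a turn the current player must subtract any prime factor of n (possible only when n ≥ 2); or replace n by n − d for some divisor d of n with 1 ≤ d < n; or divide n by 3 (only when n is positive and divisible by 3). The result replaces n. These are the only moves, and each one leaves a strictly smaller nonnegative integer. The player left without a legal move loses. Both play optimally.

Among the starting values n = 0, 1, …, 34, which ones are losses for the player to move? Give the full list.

0, 1, 4, 9, 14, 20, 26, 32

Positions with no move are L. A position that does have a move is losing for the player to move precisely when every available move leads to a winning position for the opponent. Fill in the labels:
n=0: no move → L
n=1: no move → L
n=2: W (go to 0, an L position)
n=3: W (go to 0, an L position)
n=4: L (options 2(W), 3(W) are all W)
n=5: W (go to 0, an L position)
n=6: W (go to 4, an L position)
n=7: W (go to 0, an L position)
n=8: W (go to 4, an L position)
n=9: L (options 3(W), 6(W), 8(W) are all W)
n=10: W (go to 9, an L position)
n=11: W (go to 0, an L position)
n=12: W (go to 4, an L position)
n=13: W (go to 0, an L position)
n=14: L (options 7(W), 12(W), 13(W) are all W)
n=15: W (go to 14, an L position)
n=16: W (go to 14, an L position)
n=17: W (go to 0, an L position)
n=18: W (go to 9, an L position)
n=19: W (go to 0, an L position)
n=20: L (options 10(W), 15(W), 16(W), 18(W), 19(W) are all W)
n=21: W (go to 14, an L position)
n=22: W (go to 20, an L position)
n=23: W (go to 0, an L position)
n=24: W (go to 20, an L position)
n=25: W (go to 20, an L position)
n=26: L (options 13(W), 24(W), 25(W) are all W)
n=27: W (go to 9, an L position)
n=28: W (go to 14, an L position)
n=29: W (go to 0, an L position)
n=30: W (go to 20, an L position)
n=31: W (go to 0, an L position)
n=32: L (options 16(W), 24(W), 28(W), 30(W), 31(W) are all W)
n=33: W (go to 32, an L position)
n=34: W (go to 32, an L position)
Reading off the rows marked L gives the requested list; there are 8 such values of n.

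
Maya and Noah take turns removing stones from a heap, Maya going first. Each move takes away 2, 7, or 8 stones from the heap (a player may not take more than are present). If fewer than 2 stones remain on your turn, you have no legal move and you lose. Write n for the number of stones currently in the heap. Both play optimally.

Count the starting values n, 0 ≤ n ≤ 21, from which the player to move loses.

9

Classify positions by backward induction: terminal positions (no move available) are L. From any other position, the mover wins iff some move reaches an L.
n=0: no move → L
n=1: no move → L
n=2: can move to 0, which is L ⇒ W
n=3: can move to 1, which is L ⇒ W
n=4: the only move is to 2(W), a W ⇒ L
n=5: the only move is to 3(W), a W ⇒ L
n=6: can move to 4, which is L ⇒ W
n=7: can move to 5, which is L ⇒ W
n=8: can move to 1, which is L ⇒ W
n=9: can move to 1, which is L ⇒ W
n=10: moves to 8(W), 3(W), 2(W); every one is W ⇒ L
n=11: can move to 4, which is L ⇒ W
n=12: can move to 10, which is L ⇒ W
n=13: can move to 5, which is L ⇒ W
n=14: moves to 12(W), 7(W), 6(W); every one is W ⇒ L
n=15: moves to 13(W), 8(W), 7(W); every one is W ⇒ L
n=16: can move to 14, which is L ⇒ W
n=17: can move to 15, which is L ⇒ W
n=18: can move to 10, which is L ⇒ W
n=19: moves to 17(W), 12(W), 11(W); every one is W ⇒ L
n=20: moves to 18(W), 13(W), 12(W); every one is W ⇒ L
n=21: can move to 19, which is L ⇒ W
L entries with 0 ≤ n ≤ 21: n = 0, 1, 4, 5, 10, 14, 15, 19, 20; that makes 9.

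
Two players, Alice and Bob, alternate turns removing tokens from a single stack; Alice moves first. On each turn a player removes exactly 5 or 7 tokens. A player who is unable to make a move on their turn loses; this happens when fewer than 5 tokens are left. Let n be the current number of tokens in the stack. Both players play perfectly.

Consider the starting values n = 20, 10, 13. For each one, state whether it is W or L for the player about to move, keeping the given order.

20: W, 10: W, 13: L

Label each position W (a win for the player to move) or L (a loss). A position with no legal move is L; any other position is W exactly when some move reaches an L, and L when every move reaches a W.
n=0: no move → L
n=1: no move → L
n=2: no move → L
n=3: no move → L
n=4: no move → L
n=5: reaches L-position 0 → W
n=6: reaches L-position 1 → W
n=7: reaches L-position 2 → W
n=8: reaches L-position 3 → W
n=9: reaches L-position 4 → W
n=10: reaches L-position 3 → W
n=11: reaches L-position 4 → W
n=12: only reaches 7(W), 5(W), all W → L
n=13: only reaches 8(W), 6(W), all W → L
n=14: only reaches 9(W), 7(W), all W → L
n=15: only reaches 10(W), 8(W), all W → L
n=16: only reaches 11(W), 9(W), all W → L
n=17: reaches L-position 12 → W
n=18: reaches L-position 13 → W
n=19: reaches L-position 14 → W
n=20: reaches L-position 15 → W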